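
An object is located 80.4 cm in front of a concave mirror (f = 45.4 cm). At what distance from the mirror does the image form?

104 cm

Mirror equation: 1/d_i = 1/f − 1/d_o = 1/(45.40) − 1/(80.4) = 0.02203 − 0.01244 = 0.009589, so d_i = 104 cm.
The image is real, inverted and enlarged, in front of the mirror.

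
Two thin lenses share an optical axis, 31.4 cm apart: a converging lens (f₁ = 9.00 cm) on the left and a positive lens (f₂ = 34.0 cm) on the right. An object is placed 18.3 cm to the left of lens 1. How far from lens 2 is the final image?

Lens 1: 1/d_i1 = 1/f₁ − 1/d_o1 = 1/(9.00) − 1/(18.3) = 0.05647, so d_i1 = 17.71 cm.
The intermediate image is 17.71 cm to the right of lens 1, which is 31.4 − (17.71) = 13.69 cm to the left of lens 2, so d_o2 = +13.69 cm.
Lens 2: 1/d_i2 = 1/f₂ − 1/d_o2 = 1/(34.0) − 1/(13.69) = -0.04363, so d_i2 = -22.9 cm.
The final image is virtual, 22.9 cm to the left of lens 2 (overall magnification ≈ -1.6).

22.9 cm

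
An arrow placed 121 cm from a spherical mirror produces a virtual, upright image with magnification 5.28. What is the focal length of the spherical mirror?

m = −d_i/d_o ⇒ d_i = −m·d_o = −(+5.28)·(121) = -638.9 cm.
1/f = 1/d_o + 1/d_i = 1/(121) + 1/(-638.9) = 0.006699, so f = 149 cm.
Since f is positive, the spherical mirror is concave.

f = 149 cm (concave)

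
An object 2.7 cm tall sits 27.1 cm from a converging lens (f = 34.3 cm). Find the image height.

1/d_i = 1/f − 1/d_o = 1/(34.30) − 1/(27.1) = -0.007746, so d_i = -129.1 cm.
m = −d_i/d_o = +4.764.
|h_i| = |m|·h_o = 4.764 × 2.7 = 12.9 cm. The image is virtual, upright and enlarged, on the same side as the object.

12.9 cm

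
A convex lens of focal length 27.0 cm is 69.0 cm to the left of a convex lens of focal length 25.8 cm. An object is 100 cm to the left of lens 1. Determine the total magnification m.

m = +1.54

Lens 1: 1/d_i1 = 1/(27.0) − 1/(100) = 0.02704, so d_i1 = 36.99 cm; m₁ = −d_i1/d_o1 = -0.3699.
d_o2 = 69.0 − (36.99) = 32.01 cm.
Lens 2: 1/d_i2 = 1/(25.8) − 1/(32.01) = 0.007519, so d_i2 = 133.0 cm; m₂ = −d_i2/d_o2 = -4.155.
m = m₁·m₂ = (-0.3699)(-4.155) = +1.54.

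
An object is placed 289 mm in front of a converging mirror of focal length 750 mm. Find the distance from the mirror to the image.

Mirror equation: 1/q = 1/f − 1/p = 1/(750.0) − 1/(289) = 0.001333 − 0.003460 = -0.002127, so q = -470 mm.
The image is virtual, upright and enlarged, behind the mirror.

470 mm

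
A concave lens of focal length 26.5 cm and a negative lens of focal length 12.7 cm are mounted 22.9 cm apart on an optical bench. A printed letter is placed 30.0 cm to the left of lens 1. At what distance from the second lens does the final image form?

9.45 cm

Lens 1 is diverging, so f₁ = −26.5 cm.
Lens 1: 1/d_i1 = 1/f₁ − 1/d_o1 = 1/(-26.5) − 1/(30.0) = -0.07107, so d_i1 = -14.07 cm.
The intermediate image is 14.07 cm to the left of lens 1 (virtual), which is 22.9 − (-14.07) = 36.97 cm to the left of lens 2, so d_o2 = +36.97 cm.
Lens 2 is diverging, so f₂ = −12.7 cm.
Lens 2: 1/d_i2 = 1/f₂ − 1/d_o2 = 1/(-12.7) − 1/(36.97) = -0.1058, so d_i2 = -9.45 cm.
The final image is virtual, 9.45 cm to the left of lens 2 (overall magnification ≈ 0.12).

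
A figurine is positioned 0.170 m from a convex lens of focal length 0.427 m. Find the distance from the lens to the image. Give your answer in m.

0.282 m

Thin-lens equation: 1/d_i = 1/f − 1/d_o = 1/(0.4270) − 1/(0.170) = 2.342 − 5.882 = -3.540, so d_i = -0.282 m.
The image is virtual, upright and enlarged, on the same side as the object.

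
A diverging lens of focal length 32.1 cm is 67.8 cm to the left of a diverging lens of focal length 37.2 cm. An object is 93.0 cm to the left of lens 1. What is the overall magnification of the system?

m = +0.0741

f₁ = −32.1 cm (diverging).
Lens 1: 1/d_i1 = 1/(-32.1) − 1/(93.0) = -0.04191, so d_i1 = -23.86 cm; m₁ = −d_i1/d_o1 = +0.2566.
d_o2 = 67.8 − (-23.86) = 91.66 cm.
f₂ = −37.2 cm (diverging).
Lens 2: 1/d_i2 = 1/(-37.2) − 1/(91.66) = -0.03779, so d_i2 = -26.46 cm; m₂ = −d_i2/d_o2 = +0.2887.
m = m₁·m₂ = (+0.2566)(+0.2887) = +0.0741.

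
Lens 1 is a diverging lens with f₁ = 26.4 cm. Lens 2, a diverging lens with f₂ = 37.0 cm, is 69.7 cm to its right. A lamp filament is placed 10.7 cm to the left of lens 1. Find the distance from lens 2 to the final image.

25.0 cm

Lens 1 is diverging, so f₁ = −26.4 cm.
Lens 1: 1/d_i1 = 1/f₁ − 1/d_o1 = 1/(-26.4) − 1/(10.7) = -0.1313, so d_i1 = -7.614 cm.
The intermediate image is 7.614 cm to the left of lens 1 (virtual), which is 69.7 − (-7.614) = 77.31 cm to the left of lens 2, so d_o2 = +77.31 cm.
Lens 2 is diverging, so f₂ = −37.0 cm.
Lens 2: 1/d_i2 = 1/f₂ − 1/d_o2 = 1/(-37.0) − 1/(77.31) = -0.03996, so d_i2 = -25.0 cm.
The final image is virtual, 25.0 cm to the left of lens 2 (overall magnification ≈ 0.23).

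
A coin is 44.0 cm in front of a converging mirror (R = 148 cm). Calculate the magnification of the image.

f = R/2 = 148/2 = 74.00 cm.
1/d_i = 1/f − 1/d_o = 1/(74.00) − 1/(44.0) = -0.009214, so d_i = -108.5 cm.
m = −d_i/d_o = −(-108.5)/(44.0) = +2.47.
The image is virtual, upright and enlarged, behind the mirror.

m = +2.47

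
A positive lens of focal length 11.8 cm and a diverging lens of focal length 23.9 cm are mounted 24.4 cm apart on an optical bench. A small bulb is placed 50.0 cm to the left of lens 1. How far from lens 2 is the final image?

Lens 1: 1/d_i1 = 1/f₁ − 1/d_o1 = 1/(11.8) − 1/(50.0) = 0.06475, so d_i1 = 15.45 cm.
The intermediate image is 15.45 cm to the right of lens 1, which is 24.4 − (15.45) = 8.950 cm to the left of lens 2, so d_o2 = +8.950 cm.
Lens 2 is diverging, so f₂ = −23.9 cm.
Lens 2: 1/d_i2 = 1/f₂ − 1/d_o2 = 1/(-23.9) − 1/(8.950) = -0.1536, so d_i2 = -6.51 cm.
The final image is virtual, 6.51 cm to the left of lens 2 (overall magnification ≈ -0.22).

6.51 cm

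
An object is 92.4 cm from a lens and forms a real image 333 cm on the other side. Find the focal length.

f = 72.3 cm (converging)

Real image ⇒ d_i = +333 cm.
1/f = 1/d_o + 1/d_i = 1/(92.4) + 1/(333) = 0.01383, so f = 72.3 cm.
Since f is positive, the lens is converging.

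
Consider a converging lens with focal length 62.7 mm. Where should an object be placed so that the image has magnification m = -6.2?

m = −d_i/d_o ⇒ d_i = −m·d_o.
1/f = 1/d_o + 1/d_i = 1/d_o − 1/(m·d_o) = (1 − 1/m)/d_o, so d_o = f(1 − 1/m) = (62.70)(1 − 1/(-6.2)) = 72.8 mm.

72.8 mm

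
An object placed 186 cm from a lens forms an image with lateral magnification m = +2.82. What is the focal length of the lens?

m = −d_i/d_o ⇒ d_i = −m·d_o = −(+2.82)·(186) = -524.5 cm.
1/f = 1/d_o + 1/d_i = 1/(186) + 1/(-524.5) = 0.003470, so f = 288 cm.
Since f is positive, the lens is converging.

f = 288 cm (converging)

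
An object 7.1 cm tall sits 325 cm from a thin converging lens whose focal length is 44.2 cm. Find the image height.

1/d_i = 1/f − 1/d_o = 1/(44.20) − 1/(325) = 0.01955, so d_i = 51.16 cm.
m = −d_i/d_o = -0.1574.
|h_i| = |m|·h_o = 0.1574 × 7.1 = 1.12 cm. The image is real, inverted and reduced, on the far side of the lens.

1.12 cm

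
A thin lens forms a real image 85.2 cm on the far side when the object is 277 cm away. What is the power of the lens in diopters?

d_i = +85.2 cm.
1/f = 1/d_o + 1/d_i = 1/(277) + 1/(85.2) = 0.01535 cm⁻¹.
f = 65.16 cm = 0.6516 m, so P = 1/f = +1.53 D.

P = +1.53 D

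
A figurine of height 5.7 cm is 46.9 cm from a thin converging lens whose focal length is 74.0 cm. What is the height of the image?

1/d_i = 1/f − 1/d_o = 1/(74.00) − 1/(46.9) = -0.007808, so d_i = -128.1 cm.
m = −d_i/d_o = +2.731.
|h_i| = |m|·h_o = 2.731 × 5.7 = 15.6 cm. The image is virtual, upright and enlarged, on the same side as the object.

15.6 cm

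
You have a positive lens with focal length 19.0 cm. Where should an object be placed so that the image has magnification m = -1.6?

30.9 cm

m = −d_i/d_o ⇒ d_i = −m·d_o.
1/f = 1/d_o + 1/d_i = 1/d_o − 1/(m·d_o) = (1 − 1/m)/d_o, so d_o = f(1 − 1/m) = (19.00)(1 − 1/(-1.6)) = 30.9 cm.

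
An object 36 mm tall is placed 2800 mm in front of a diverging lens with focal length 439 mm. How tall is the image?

4.88 mm

For a diverging lens, f = -439 mm.
1/d_i = 1/f − 1/d_o = 1/(-439.0) − 1/(2800) = -0.002635, so d_i = -379.5 mm.
m = −d_i/d_o = +0.1355.
|h_i| = |m|·h_o = 0.1355 × 36 = 4.88 mm. The image is virtual, upright and reduced, on the same side as the object.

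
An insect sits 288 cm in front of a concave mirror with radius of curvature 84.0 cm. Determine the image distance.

f = R/2 = 84.0/2 = 42.00 cm.
Mirror equation: 1/d_i = 1/f − 1/d_o = 1/(42.00) − 1/(288) = 0.02381 − 0.003472 = 0.02034, so d_i = 49.2 cm.
The image is real, inverted and reduced, in front of the mirror.

49.2 cm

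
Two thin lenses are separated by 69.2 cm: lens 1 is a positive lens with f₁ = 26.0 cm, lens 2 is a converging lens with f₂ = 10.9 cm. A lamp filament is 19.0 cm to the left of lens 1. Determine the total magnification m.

Lens 1: 1/d_i1 = 1/(26.0) − 1/(19.0) = -0.01417, so d_i1 = -70.57 cm; m₁ = −d_i1/d_o1 = +3.714.
d_o2 = 69.2 − (-70.57) = 139.8 cm.
Lens 2: 1/d_i2 = 1/(10.9) − 1/(139.8) = 0.08459, so d_i2 = 11.82 cm; m₂ = −d_i2/d_o2 = -0.08456.
m = m₁·m₂ = (+3.714)(-0.08456) = -0.314.

m = -0.314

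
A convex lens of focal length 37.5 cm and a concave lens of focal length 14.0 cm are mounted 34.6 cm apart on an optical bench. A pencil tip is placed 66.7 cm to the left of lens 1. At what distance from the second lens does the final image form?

Lens 1: 1/d_i1 = 1/f₁ − 1/d_o1 = 1/(37.5) − 1/(66.7) = 0.01167, so d_i1 = 85.66 cm.
The intermediate image is 85.66 cm to the right of lens 1, which lies 51.06 cm to the right of lens 2 — a virtual object — so d_o2 = −51.06 cm.
Lens 2 is diverging, so f₂ = −14.0 cm.
Lens 2: 1/d_i2 = 1/f₂ − 1/d_o2 = 1/(-14.0) − 1/(-51.06) = -0.05184, so d_i2 = -19.3 cm.
The final image is virtual, 19.3 cm to the left of lens 2 (overall magnification ≈ 0.49).

19.3 cm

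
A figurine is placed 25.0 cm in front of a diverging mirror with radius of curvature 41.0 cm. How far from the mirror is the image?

f = R/2 = 41.0/2 = 20.50 cm; for a diverging mirror, f = -20.50 cm.
Mirror equation: 1/q = 1/f − 1/p = 1/(-20.50) − 1/(25.0) = -0.04878 − 0.04000 = -0.08878, so q = -11.3 cm.
The image is virtual, upright and reduced, behind the mirror.

11.3 cm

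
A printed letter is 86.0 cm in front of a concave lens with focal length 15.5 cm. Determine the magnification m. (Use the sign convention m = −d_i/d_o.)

For a concave lens, f = -15.5 cm.
1/d_i = 1/f − 1/d_o = 1/(-15.50) − 1/(86.0) = -0.07614, so d_i = -13.13 cm.
m = −d_i/d_o = −(-13.13)/(86.0) = +0.153.
The image is virtual, upright and reduced, on the same side as the object.

m = +0.153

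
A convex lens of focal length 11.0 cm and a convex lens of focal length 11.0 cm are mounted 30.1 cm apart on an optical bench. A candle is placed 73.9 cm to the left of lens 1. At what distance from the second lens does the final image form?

Lens 1: 1/d_i1 = 1/f₁ − 1/d_o1 = 1/(11.0) − 1/(73.9) = 0.07738, so d_i1 = 12.92 cm.
The intermediate image is 12.92 cm to the right of lens 1, which is 30.1 − (12.92) = 17.18 cm to the left of lens 2, so d_o2 = +17.18 cm.
Lens 2: 1/d_i2 = 1/f₂ − 1/d_o2 = 1/(11.0) − 1/(17.18) = 0.03270, so d_i2 = 30.6 cm.
The final image is real, 30.6 cm to the right of lens 2 (overall magnification ≈ 0.31).

30.6 cm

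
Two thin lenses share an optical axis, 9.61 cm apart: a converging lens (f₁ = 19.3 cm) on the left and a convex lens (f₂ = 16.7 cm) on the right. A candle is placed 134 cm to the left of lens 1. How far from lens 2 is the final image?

Lens 1: 1/d_i1 = 1/f₁ − 1/d_o1 = 1/(19.3) − 1/(134) = 0.04435, so d_i1 = 22.55 cm.
The intermediate image is 22.55 cm to the right of lens 1, which lies 12.94 cm to the right of lens 2 — a virtual object — so d_o2 = −12.94 cm.
Lens 2: 1/d_i2 = 1/f₂ − 1/d_o2 = 1/(16.7) − 1/(-12.94) = 0.1372, so d_i2 = 7.29 cm.
The final image is real, 7.29 cm to the right of lens 2 (overall magnification ≈ -0.095).

7.29 cm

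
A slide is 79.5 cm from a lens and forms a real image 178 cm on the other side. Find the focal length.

f = 55.0 cm (converging)

Real image ⇒ d_i = +178 cm.
1/f = 1/d_o + 1/d_i = 1/(79.5) + 1/(178) = 0.01820, so f = 55.0 cm.
Since f is positive, the lens is converging.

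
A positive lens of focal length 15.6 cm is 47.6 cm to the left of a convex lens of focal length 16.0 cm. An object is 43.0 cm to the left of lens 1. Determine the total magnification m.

m = +1.28

Lens 1: 1/d_i1 = 1/(15.6) − 1/(43.0) = 0.04085, so d_i1 = 24.48 cm; m₁ = −d_i1/d_o1 = -0.5693.
d_o2 = 47.6 − (24.48) = 23.12 cm.
Lens 2: 1/d_i2 = 1/(16.0) − 1/(23.12) = 0.01925, so d_i2 = 51.96 cm; m₂ = −d_i2/d_o2 = -2.247.
m = m₁·m₂ = (-0.5693)(-2.247) = +1.28.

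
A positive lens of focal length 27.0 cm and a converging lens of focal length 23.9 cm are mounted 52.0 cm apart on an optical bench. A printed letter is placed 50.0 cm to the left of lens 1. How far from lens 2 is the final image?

5.23 cm

Lens 1: 1/d_i1 = 1/f₁ − 1/d_o1 = 1/(27.0) − 1/(50.0) = 0.01704, so d_i1 = 58.70 cm.
The intermediate image is 58.70 cm to the right of lens 1, which lies 6.700 cm to the right of lens 2 — a virtual object — so d_o2 = −6.700 cm.
Lens 2: 1/d_i2 = 1/f₂ − 1/d_o2 = 1/(23.9) − 1/(-6.700) = 0.1911, so d_i2 = 5.23 cm.
The final image is real, 5.23 cm to the right of lens 2 (overall magnification ≈ -0.92).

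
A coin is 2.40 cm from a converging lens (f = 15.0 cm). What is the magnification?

1/d_i = 1/f − 1/d_o = 1/(15.00) − 1/(2.40) = -0.3500, so d_i = -2.857 cm.
m = −d_i/d_o = −(-2.857)/(2.40) = +1.19.
The image is virtual, upright and enlarged, on the same side as the object.

m = +1.19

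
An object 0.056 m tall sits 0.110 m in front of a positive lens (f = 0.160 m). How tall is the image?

1/d_i = 1/f − 1/d_o = 1/(0.1600) − 1/(0.110) = -2.841, so d_i = -0.3520 m.
m = −d_i/d_o = +3.200.
|h_i| = |m|·h_o = 3.200 × 0.056 = 0.179 m. The image is virtual, upright and enlarged, on the same side as the object.

0.179 m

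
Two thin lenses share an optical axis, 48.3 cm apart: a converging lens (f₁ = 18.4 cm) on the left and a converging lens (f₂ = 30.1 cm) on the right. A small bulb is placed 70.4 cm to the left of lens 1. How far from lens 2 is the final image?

105 cm

Lens 1: 1/d_i1 = 1/f₁ − 1/d_o1 = 1/(18.4) − 1/(70.4) = 0.04014, so d_i1 = 24.91 cm.
The intermediate image is 24.91 cm to the right of lens 1, which is 48.3 − (24.91) = 23.39 cm to the left of lens 2, so d_o2 = +23.39 cm.
Lens 2: 1/d_i2 = 1/f₂ − 1/d_o2 = 1/(30.1) − 1/(23.39) = -0.009531, so d_i2 = -105 cm.
The final image is virtual, 105 cm to the left of lens 2 (overall magnification ≈ -1.6).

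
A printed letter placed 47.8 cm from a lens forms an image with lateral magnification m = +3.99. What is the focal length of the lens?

m = −d_i/d_o ⇒ d_i = −m·d_o = −(+3.99)·(47.8) = -190.7 cm.
1/f = 1/d_o + 1/d_i = 1/(47.8) + 1/(-190.7) = 0.01568, so f = 63.8 cm.
Since f is positive, the lens is converging.

f = 63.8 cm (converging)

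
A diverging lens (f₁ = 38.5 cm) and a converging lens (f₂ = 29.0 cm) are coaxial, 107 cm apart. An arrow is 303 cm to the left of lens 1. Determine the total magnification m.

m = -0.0291

f₁ = −38.5 cm (diverging).
Lens 1: 1/d_i1 = 1/(-38.5) − 1/(303) = -0.02927, so d_i1 = -34.16 cm; m₁ = −d_i1/d_o1 = +0.1127.
d_o2 = 107 − (-34.16) = 141.2 cm.
Lens 2: 1/d_i2 = 1/(29.0) − 1/(141.2) = 0.02740, so d_i2 = 36.50 cm; m₂ = −d_i2/d_o2 = -0.2585.
m = m₁·m₂ = (+0.1127)(-0.2585) = -0.0291.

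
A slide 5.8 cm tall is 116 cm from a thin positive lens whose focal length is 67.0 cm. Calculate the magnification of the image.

1/d_i = 1/f − 1/d_o = 1/(67.00) − 1/(116) = 0.006305, so d_i = 158.6 cm.
m = −d_i/d_o = −(158.6)/(116) = -1.37.
The image is real, inverted and enlarged, on the far side of the lens.

m = -1.37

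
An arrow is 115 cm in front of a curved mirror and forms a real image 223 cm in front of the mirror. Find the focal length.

Real image ⇒ d_i = +223 cm.
1/f = 1/d_o + 1/d_i = 1/(115) + 1/(223) = 0.01318, so f = 75.9 cm.
Since f is positive, the curved mirror is concave.

f = 75.9 cm (concave)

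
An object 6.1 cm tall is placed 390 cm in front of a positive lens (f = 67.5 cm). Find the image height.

1.28 cm

1/d_i = 1/f − 1/d_o = 1/(67.50) − 1/(390) = 0.01225, so d_i = 81.63 cm.
m = −d_i/d_o = -0.2093.
|h_i| = |m|·h_o = 0.2093 × 6.1 = 1.28 cm. The image is real, inverted and reduced, on the far side of the lens.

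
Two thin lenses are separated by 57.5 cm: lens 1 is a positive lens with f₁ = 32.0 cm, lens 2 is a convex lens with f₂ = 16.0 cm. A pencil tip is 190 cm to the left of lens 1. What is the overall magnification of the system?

Lens 1: 1/d_i1 = 1/(32.0) − 1/(190) = 0.02599, so d_i1 = 38.48 cm; m₁ = −d_i1/d_o1 = -0.2025.
d_o2 = 57.5 − (38.48) = 19.02 cm.
Lens 2: 1/d_i2 = 1/(16.0) − 1/(19.02) = 0.009924, so d_i2 = 100.8 cm; m₂ = −d_i2/d_o2 = -5.298.
m = m₁·m₂ = (-0.2025)(-5.298) = +1.07.

m = +1.07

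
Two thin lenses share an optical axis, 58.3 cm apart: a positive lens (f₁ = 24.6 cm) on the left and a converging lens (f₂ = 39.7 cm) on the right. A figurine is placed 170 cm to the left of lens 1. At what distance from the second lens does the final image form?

Lens 1: 1/d_i1 = 1/f₁ − 1/d_o1 = 1/(24.6) − 1/(170) = 0.03477, so d_i1 = 28.76 cm.
The intermediate image is 28.76 cm to the right of lens 1, which is 58.3 − (28.76) = 29.54 cm to the left of lens 2, so d_o2 = +29.54 cm.
Lens 2: 1/d_i2 = 1/f₂ − 1/d_o2 = 1/(39.7) − 1/(29.54) = -0.008663, so d_i2 = -115 cm.
The final image is virtual, 115 cm to the left of lens 2 (overall magnification ≈ -0.66).

115 cm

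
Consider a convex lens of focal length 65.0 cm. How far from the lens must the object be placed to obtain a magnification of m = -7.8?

73.3 cm

m = −d_i/d_o ⇒ d_i = −m·d_o.
1/f = 1/d_o + 1/d_i = 1/d_o − 1/(m·d_o) = (1 − 1/m)/d_o, so d_o = f(1 − 1/m) = (65.00)(1 − 1/(-7.8)) = 73.3 cm.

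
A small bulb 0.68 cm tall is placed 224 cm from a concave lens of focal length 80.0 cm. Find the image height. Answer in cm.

For a concave lens, f = -80.0 cm.
1/d_i = 1/f − 1/d_o = 1/(-80.00) − 1/(224) = -0.01696, so d_i = -58.95 cm.
m = −d_i/d_o = +0.2632.
|h_i| = |m|·h_o = 0.2632 × 0.68 = 0.179 cm. The image is virtual, upright and reduced, on the same side as the object.

0.179 cm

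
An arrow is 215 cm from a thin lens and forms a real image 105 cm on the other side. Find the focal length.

f = 70.5 cm (converging)

Real image ⇒ d_i = +105 cm.
1/f = 1/d_o + 1/d_i = 1/(215) + 1/(105) = 0.01417, so f = 70.5 cm.
Since f is positive, the thin lens is converging.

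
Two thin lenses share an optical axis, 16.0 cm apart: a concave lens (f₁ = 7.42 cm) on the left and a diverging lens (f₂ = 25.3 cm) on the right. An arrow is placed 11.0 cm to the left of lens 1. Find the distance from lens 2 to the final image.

Lens 1 is diverging, so f₁ = −7.42 cm.
Lens 1: 1/d_i1 = 1/f₁ − 1/d_o1 = 1/(-7.42) − 1/(11.0) = -0.2257, so d_i1 = -4.431 cm.
The intermediate image is 4.431 cm to the left of lens 1 (virtual), which is 16.0 − (-4.431) = 20.43 cm to the left of lens 2, so d_o2 = +20.43 cm.
Lens 2 is diverging, so f₂ = −25.3 cm.
Lens 2: 1/d_i2 = 1/f₂ − 1/d_o2 = 1/(-25.3) − 1/(20.43) = -0.08847, so d_i2 = -11.3 cm.
The final image is virtual, 11.3 cm to the left of lens 2 (overall magnification ≈ 0.22).

11.3 cm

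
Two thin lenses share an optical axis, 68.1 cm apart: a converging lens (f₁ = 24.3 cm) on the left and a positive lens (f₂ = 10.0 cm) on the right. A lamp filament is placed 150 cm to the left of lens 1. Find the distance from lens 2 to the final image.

13.4 cm

Lens 1: 1/d_i1 = 1/f₁ − 1/d_o1 = 1/(24.3) − 1/(150) = 0.03449, so d_i1 = 29.00 cm.
The intermediate image is 29.00 cm to the right of lens 1, which is 68.1 − (29.00) = 39.10 cm to the left of lens 2, so d_o2 = +39.10 cm.
Lens 2: 1/d_i2 = 1/f₂ − 1/d_o2 = 1/(10.0) − 1/(39.10) = 0.07442, so d_i2 = 13.4 cm.
The final image is real, 13.4 cm to the right of lens 2 (overall magnification ≈ 0.066).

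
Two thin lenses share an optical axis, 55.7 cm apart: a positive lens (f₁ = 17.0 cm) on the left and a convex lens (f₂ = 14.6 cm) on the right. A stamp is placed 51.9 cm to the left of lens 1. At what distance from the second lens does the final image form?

28.1 cm

Lens 1: 1/d_i1 = 1/f₁ − 1/d_o1 = 1/(17.0) − 1/(51.9) = 0.03956, so d_i1 = 25.28 cm.
The intermediate image is 25.28 cm to the right of lens 1, which is 55.7 − (25.28) = 30.42 cm to the left of lens 2, so d_o2 = +30.42 cm.
Lens 2: 1/d_i2 = 1/f₂ − 1/d_o2 = 1/(14.6) − 1/(30.42) = 0.03562, so d_i2 = 28.1 cm.
The final image is real, 28.1 cm to the right of lens 2 (overall magnification ≈ 0.45).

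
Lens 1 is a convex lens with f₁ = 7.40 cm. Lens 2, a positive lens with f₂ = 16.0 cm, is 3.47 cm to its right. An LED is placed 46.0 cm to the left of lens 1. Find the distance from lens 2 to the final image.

4.01 cm

Lens 1: 1/d_i1 = 1/f₁ − 1/d_o1 = 1/(7.40) − 1/(46.0) = 0.1134, so d_i1 = 8.819 cm.
The intermediate image is 8.819 cm to the right of lens 1, which lies 5.349 cm to the right of lens 2 — a virtual object — so d_o2 = −5.349 cm.
Lens 2: 1/d_i2 = 1/f₂ − 1/d_o2 = 1/(16.0) − 1/(-5.349) = 0.2495, so d_i2 = 4.01 cm.
The final image is real, 4.01 cm to the right of lens 2 (overall magnification ≈ -0.14).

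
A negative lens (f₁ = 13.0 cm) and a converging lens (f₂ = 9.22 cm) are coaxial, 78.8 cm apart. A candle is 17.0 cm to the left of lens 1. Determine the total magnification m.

f₁ = −13.0 cm (diverging).
Lens 1: 1/d_i1 = 1/(-13.0) − 1/(17.0) = -0.1357, so d_i1 = -7.367 cm; m₁ = −d_i1/d_o1 = +0.4334.
d_o2 = 78.8 − (-7.367) = 86.17 cm.
Lens 2: 1/d_i2 = 1/(9.22) − 1/(86.17) = 0.09685, so d_i2 = 10.32 cm; m₂ = −d_i2/d_o2 = -0.1198.
m = m₁·m₂ = (+0.4334)(-0.1198) = -0.0519.

m = -0.0519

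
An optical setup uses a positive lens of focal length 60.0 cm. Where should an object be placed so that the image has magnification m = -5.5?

m = −d_i/d_o ⇒ d_i = −m·d_o.
1/f = 1/d_o + 1/d_i = 1/d_o − 1/(m·d_o) = (1 − 1/m)/d_o, so d_o = f(1 − 1/m) = (60.00)(1 − 1/(-5.5)) = 70.9 cm.

70.9 cm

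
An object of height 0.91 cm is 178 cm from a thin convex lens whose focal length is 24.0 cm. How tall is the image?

1/d_i = 1/f − 1/d_o = 1/(24.00) − 1/(178) = 0.03605, so d_i = 27.74 cm.
m = −d_i/d_o = -0.1558.
|h_i| = |m|·h_o = 0.1558 × 0.91 = 0.142 cm. The image is real, inverted and reduced, on the far side of the lens.

0.142 cm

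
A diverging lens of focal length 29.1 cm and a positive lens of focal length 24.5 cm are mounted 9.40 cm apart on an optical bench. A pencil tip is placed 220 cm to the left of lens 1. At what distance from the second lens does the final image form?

Lens 1 is diverging, so f₁ = −29.1 cm.
Lens 1: 1/d_i1 = 1/f₁ − 1/d_o1 = 1/(-29.1) − 1/(220) = -0.03891, so d_i1 = -25.70 cm.
The intermediate image is 25.70 cm to the left of lens 1 (virtual), which is 9.40 − (-25.70) = 35.10 cm to the left of lens 2, so d_o2 = +35.10 cm.
Lens 2: 1/d_i2 = 1/f₂ − 1/d_o2 = 1/(24.5) − 1/(35.10) = 0.01233, so d_i2 = 81.1 cm.
The final image is real, 81.1 cm to the right of lens 2 (overall magnification ≈ -0.27).

81.1 cm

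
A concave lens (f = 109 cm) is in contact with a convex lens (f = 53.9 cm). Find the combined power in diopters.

P₁ = 1/f₁ = 1/(-1.09 m) = -0.9174 D; P₂ = 1/f₂ = 1/(0.539 m) = +1.855 D.
For thin lenses in contact, P = P₁ + P₂ = (-0.9174) + (+1.855) = +0.938 D.

P = +0.938 D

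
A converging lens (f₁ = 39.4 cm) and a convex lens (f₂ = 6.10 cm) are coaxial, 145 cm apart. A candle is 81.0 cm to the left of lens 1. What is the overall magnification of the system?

Lens 1: 1/d_i1 = 1/(39.4) − 1/(81.0) = 0.01304, so d_i1 = 76.72 cm; m₁ = −d_i1/d_o1 = -0.9472.
d_o2 = 145 − (76.72) = 68.28 cm.
Lens 2: 1/d_i2 = 1/(6.10) − 1/(68.28) = 0.1493, so d_i2 = 6.698 cm; m₂ = −d_i2/d_o2 = -0.09810.
m = m₁·m₂ = (-0.9472)(-0.09810) = +0.0929.

m = +0.0929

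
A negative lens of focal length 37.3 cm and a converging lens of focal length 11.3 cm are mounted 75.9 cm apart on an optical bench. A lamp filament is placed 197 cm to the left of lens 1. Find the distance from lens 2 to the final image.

12.6 cm

Lens 1 is diverging, so f₁ = −37.3 cm.
Lens 1: 1/d_i1 = 1/f₁ − 1/d_o1 = 1/(-37.3) − 1/(197) = -0.03189, so d_i1 = -31.36 cm.
The intermediate image is 31.36 cm to the left of lens 1 (virtual), which is 75.9 − (-31.36) = 107.3 cm to the left of lens 2, so d_o2 = +107.3 cm.
Lens 2: 1/d_i2 = 1/f₂ − 1/d_o2 = 1/(11.3) − 1/(107.3) = 0.07918, so d_i2 = 12.6 cm.
The final image is real, 12.6 cm to the right of lens 2 (overall magnification ≈ -0.019).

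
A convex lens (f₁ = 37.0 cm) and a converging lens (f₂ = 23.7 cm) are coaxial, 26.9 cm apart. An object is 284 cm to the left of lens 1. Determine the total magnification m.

m = -0.0902

Lens 1: 1/d_i1 = 1/(37.0) − 1/(284) = 0.02351, so d_i1 = 42.54 cm; m₁ = −d_i1/d_o1 = -0.1498.
d_o2 = 26.9 − (42.54) = -15.64 cm (virtual object).
Lens 2: 1/d_i2 = 1/(23.7) − 1/(-15.64) = 0.1061, so d_i2 = 9.422 cm; m₂ = −d_i2/d_o2 = +0.6024.
m = m₁·m₂ = (-0.1498)(+0.6024) = -0.0902.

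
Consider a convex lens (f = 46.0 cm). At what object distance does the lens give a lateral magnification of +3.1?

31.2 cm

m = −d_i/d_o ⇒ d_i = −m·d_o.
1/f = 1/d_o + 1/d_i = 1/d_o − 1/(m·d_o) = (1 − 1/m)/d_o, so d_o = f(1 − 1/m) = (46.00)(1 − 1/(+3.1)) = 31.2 cm.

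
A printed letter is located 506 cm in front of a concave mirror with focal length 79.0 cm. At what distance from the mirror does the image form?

93.6 cm

Mirror equation: 1/v = 1/f − 1/u = 1/(79.00) − 1/(506) = 0.01266 − 0.001976 = 0.01068, so v = 93.6 cm.
The image is real, inverted and reduced, in front of the mirror.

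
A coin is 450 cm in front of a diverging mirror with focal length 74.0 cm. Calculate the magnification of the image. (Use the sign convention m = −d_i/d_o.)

For a diverging mirror, f = -74.0 cm.
1/d_i = 1/f − 1/d_o = 1/(-74.00) − 1/(450) = -0.01574, so d_i = -63.55 cm.
m = −d_i/d_o = −(-63.55)/(450) = +0.141.
The image is virtual, upright and reduced, behind the mirror.

m = +0.141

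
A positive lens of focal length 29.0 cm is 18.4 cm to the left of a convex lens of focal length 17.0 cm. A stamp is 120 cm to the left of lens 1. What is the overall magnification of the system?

m = -0.147

Lens 1: 1/d_i1 = 1/(29.0) − 1/(120) = 0.02615, so d_i1 = 38.24 cm; m₁ = −d_i1/d_o1 = -0.3187.
d_o2 = 18.4 − (38.24) = -19.84 cm (virtual object).
Lens 2: 1/d_i2 = 1/(17.0) − 1/(-19.84) = 0.1092, so d_i2 = 9.155 cm; m₂ = −d_i2/d_o2 = +0.4615.
m = m₁·m₂ = (-0.3187)(+0.4615) = -0.147.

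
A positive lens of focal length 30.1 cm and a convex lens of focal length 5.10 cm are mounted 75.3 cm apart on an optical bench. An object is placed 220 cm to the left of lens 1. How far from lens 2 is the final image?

5.84 cm

Lens 1: 1/d_i1 = 1/f₁ − 1/d_o1 = 1/(30.1) − 1/(220) = 0.02868, so d_i1 = 34.87 cm.
The intermediate image is 34.87 cm to the right of lens 1, which is 75.3 − (34.87) = 40.43 cm to the left of lens 2, so d_o2 = +40.43 cm.
Lens 2: 1/d_i2 = 1/f₂ − 1/d_o2 = 1/(5.10) − 1/(40.43) = 0.1713, so d_i2 = 5.84 cm.
The final image is real, 5.84 cm to the right of lens 2 (overall magnification ≈ 0.023).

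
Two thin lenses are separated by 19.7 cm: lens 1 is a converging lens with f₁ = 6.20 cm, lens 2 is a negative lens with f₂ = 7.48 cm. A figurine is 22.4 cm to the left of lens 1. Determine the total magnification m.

m = -0.154

Lens 1: 1/d_i1 = 1/(6.20) − 1/(22.4) = 0.1166, so d_i1 = 8.573 cm; m₁ = −d_i1/d_o1 = -0.3827.
d_o2 = 19.7 − (8.573) = 11.13 cm.
f₂ = −7.48 cm (diverging).
Lens 2: 1/d_i2 = 1/(-7.48) − 1/(11.13) = -0.2235, so d_i2 = -4.474 cm; m₂ = −d_i2/d_o2 = +0.4019.
m = m₁·m₂ = (-0.3827)(+0.4019) = -0.154.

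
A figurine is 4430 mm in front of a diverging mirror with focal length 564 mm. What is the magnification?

For a diverging mirror, f = -564 mm.
1/d_i = 1/f − 1/d_o = 1/(-564.0) − 1/(4430) = -0.001999, so d_i = -500.3 mm.
m = −d_i/d_o = −(-500.3)/(4430) = +0.113.
The image is virtual, upright and reduced, behind the mirror.

m = +0.113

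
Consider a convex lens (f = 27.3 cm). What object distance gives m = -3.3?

35.6 cm

m = −d_i/d_o ⇒ d_i = −m·d_o.
1/f = 1/d_o + 1/d_i = 1/d_o − 1/(m·d_o) = (1 − 1/m)/d_o, so d_o = f(1 − 1/m) = (27.30)(1 − 1/(-3.3)) = 35.6 cm.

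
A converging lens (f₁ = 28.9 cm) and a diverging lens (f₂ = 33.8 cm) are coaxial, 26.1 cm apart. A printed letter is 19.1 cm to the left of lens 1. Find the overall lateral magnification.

m = +0.858

Lens 1: 1/d_i1 = 1/(28.9) − 1/(19.1) = -0.01775, so d_i1 = -56.33 cm; m₁ = −d_i1/d_o1 = +2.949.
d_o2 = 26.1 − (-56.33) = 82.43 cm.
f₂ = −33.8 cm (diverging).
Lens 2: 1/d_i2 = 1/(-33.8) − 1/(82.43) = -0.04172, so d_i2 = -23.97 cm; m₂ = −d_i2/d_o2 = +0.2908.
m = m₁·m₂ = (+2.949)(+0.2908) = +0.858.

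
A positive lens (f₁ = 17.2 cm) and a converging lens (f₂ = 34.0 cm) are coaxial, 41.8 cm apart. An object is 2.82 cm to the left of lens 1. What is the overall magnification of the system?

m = -3.64

Lens 1: 1/d_i1 = 1/(17.2) − 1/(2.82) = -0.2965, so d_i1 = -3.373 cm; m₁ = −d_i1/d_o1 = +1.196.
d_o2 = 41.8 − (-3.373) = 45.17 cm.
Lens 2: 1/d_i2 = 1/(34.0) − 1/(45.17) = 0.007273, so d_i2 = 137.5 cm; m₂ = −d_i2/d_o2 = -3.044.
m = m₁·m₂ = (+1.196)(-3.044) = -3.64.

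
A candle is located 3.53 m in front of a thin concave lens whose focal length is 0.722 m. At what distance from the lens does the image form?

For a concave lens, f = -0.722 m.
Thin-lens equation: 1/v = 1/f − 1/u = 1/(-0.7220) − 1/(3.53) = -1.385 − 0.2833 = -1.668, so v = -0.599 m.
The image is virtual, upright and reduced, on the same side as the object.

0.599 m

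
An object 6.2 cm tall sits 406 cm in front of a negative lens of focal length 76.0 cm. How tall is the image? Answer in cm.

For a negative lens, f = -76.0 cm.
1/d_i = 1/f − 1/d_o = 1/(-76.00) − 1/(406) = -0.01562, so d_i = -64.02 cm.
m = −d_i/d_o = +0.1577.
|h_i| = |m|·h_o = 0.1577 × 6.2 = 0.978 cm. The image is virtual, upright and reduced, on the same side as the object.

0.978 cm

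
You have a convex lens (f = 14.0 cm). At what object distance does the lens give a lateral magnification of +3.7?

m = −d_i/d_o ⇒ d_i = −m·d_o.
1/f = 1/d_o + 1/d_i = 1/d_o − 1/(m·d_o) = (1 − 1/m)/d_o, so d_o = f(1 − 1/m) = (14.00)(1 − 1/(+3.7)) = 10.2 cm.

10.2 cm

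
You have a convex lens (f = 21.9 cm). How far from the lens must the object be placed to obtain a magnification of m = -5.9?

25.6 cm

m = −d_i/d_o ⇒ d_i = −m·d_o.
1/f = 1/d_o + 1/d_i = 1/d_o − 1/(m·d_o) = (1 − 1/m)/d_o, so d_o = f(1 − 1/m) = (21.90)(1 − 1/(-5.9)) = 25.6 cm.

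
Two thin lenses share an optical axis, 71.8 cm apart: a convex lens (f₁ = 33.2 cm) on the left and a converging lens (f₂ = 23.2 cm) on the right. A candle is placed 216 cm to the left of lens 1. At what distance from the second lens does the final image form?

Lens 1: 1/d_i1 = 1/f₁ − 1/d_o1 = 1/(33.2) − 1/(216) = 0.02549, so d_i1 = 39.23 cm.
The intermediate image is 39.23 cm to the right of lens 1, which is 71.8 − (39.23) = 32.57 cm to the left of lens 2, so d_o2 = +32.57 cm.
Lens 2: 1/d_i2 = 1/f₂ − 1/d_o2 = 1/(23.2) − 1/(32.57) = 0.01240, so d_i2 = 80.6 cm.
The final image is real, 80.6 cm to the right of lens 2 (overall magnification ≈ 0.45).

80.6 cm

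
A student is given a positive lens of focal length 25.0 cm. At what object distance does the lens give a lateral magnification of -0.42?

m = −d_i/d_o ⇒ d_i = −m·d_o.
1/f = 1/d_o + 1/d_i = 1/d_o − 1/(m·d_o) = (1 − 1/m)/d_o, so d_o = f(1 − 1/m) = (25.00)(1 − 1/(-0.42)) = 84.5 cm.

84.5 cm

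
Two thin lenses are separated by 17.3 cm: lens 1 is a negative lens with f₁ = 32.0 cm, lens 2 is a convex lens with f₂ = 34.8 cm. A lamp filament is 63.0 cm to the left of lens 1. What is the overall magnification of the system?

m = -3.15

f₁ = −32.0 cm (diverging).
Lens 1: 1/d_i1 = 1/(-32.0) − 1/(63.0) = -0.04712, so d_i1 = -21.22 cm; m₁ = −d_i1/d_o1 = +0.3368.
d_o2 = 17.3 − (-21.22) = 38.52 cm.
Lens 2: 1/d_i2 = 1/(34.8) − 1/(38.52) = 0.002775, so d_i2 = 360.3 cm; m₂ = −d_i2/d_o2 = -9.355.
m = m₁·m₂ = (+0.3368)(-9.355) = -3.15.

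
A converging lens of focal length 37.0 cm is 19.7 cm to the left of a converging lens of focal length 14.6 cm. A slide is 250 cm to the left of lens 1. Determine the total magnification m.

m = -0.0662

Lens 1: 1/d_i1 = 1/(37.0) − 1/(250) = 0.02303, so d_i1 = 43.43 cm; m₁ = −d_i1/d_o1 = -0.1737.
d_o2 = 19.7 − (43.43) = -23.73 cm (virtual object).
Lens 2: 1/d_i2 = 1/(14.6) − 1/(-23.73) = 0.1106, so d_i2 = 9.039 cm; m₂ = −d_i2/d_o2 = +0.3809.
m = m₁·m₂ = (-0.1737)(+0.3809) = -0.0662.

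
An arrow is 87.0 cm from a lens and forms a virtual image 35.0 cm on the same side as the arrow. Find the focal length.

Virtual image ⇒ d_i = −35.0 cm.
1/f = 1/d_o + 1/d_i = 1/(87.0) + 1/(-35.0) = -0.01708, so f = -58.6 cm.
Since f is negative, the lens is diverging.

f = -58.6 cm (diverging)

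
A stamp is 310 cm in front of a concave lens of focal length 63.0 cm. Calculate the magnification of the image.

m = +0.169

For a concave lens, f = -63.0 cm.
1/d_i = 1/f − 1/d_o = 1/(-63.00) − 1/(310) = -0.01910, so d_i = -52.36 cm.
m = −d_i/d_o = −(-52.36)/(310) = +0.169.
The image is virtual, upright and reduced, on the same side as the object.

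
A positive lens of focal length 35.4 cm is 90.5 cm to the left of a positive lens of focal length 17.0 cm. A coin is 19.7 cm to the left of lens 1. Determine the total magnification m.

Lens 1: 1/d_i1 = 1/(35.4) − 1/(19.7) = -0.02251, so d_i1 = -44.42 cm; m₁ = −d_i1/d_o1 = +2.255.
d_o2 = 90.5 − (-44.42) = 134.9 cm.
Lens 2: 1/d_i2 = 1/(17.0) − 1/(134.9) = 0.05141, so d_i2 = 19.45 cm; m₂ = −d_i2/d_o2 = -0.1442.
m = m₁·m₂ = (+2.255)(-0.1442) = -0.325.

m = -0.325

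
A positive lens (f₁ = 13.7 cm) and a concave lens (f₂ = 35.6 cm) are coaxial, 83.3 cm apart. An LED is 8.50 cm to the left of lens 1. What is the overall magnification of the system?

m = +0.664

Lens 1: 1/d_i1 = 1/(13.7) − 1/(8.50) = -0.04465, so d_i1 = -22.39 cm; m₁ = −d_i1/d_o1 = +2.634.
d_o2 = 83.3 − (-22.39) = 105.7 cm.
f₂ = −35.6 cm (diverging).
Lens 2: 1/d_i2 = 1/(-35.6) − 1/(105.7) = -0.03755, so d_i2 = -26.63 cm; m₂ = −d_i2/d_o2 = +0.2519.
m = m₁·m₂ = (+2.634)(+0.2519) = +0.664.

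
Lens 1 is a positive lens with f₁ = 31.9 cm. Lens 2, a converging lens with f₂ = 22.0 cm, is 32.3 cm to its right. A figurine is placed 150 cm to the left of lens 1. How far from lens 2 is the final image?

Lens 1: 1/d_i1 = 1/f₁ − 1/d_o1 = 1/(31.9) − 1/(150) = 0.02468, so d_i1 = 40.52 cm.
The intermediate image is 40.52 cm to the right of lens 1, which lies 8.220 cm to the right of lens 2 — a virtual object — so d_o2 = −8.220 cm.
Lens 2: 1/d_i2 = 1/f₂ − 1/d_o2 = 1/(22.0) − 1/(-8.220) = 0.1671, so d_i2 = 5.98 cm.
The final image is real, 5.98 cm to the right of lens 2 (overall magnification ≈ -0.20).

5.98 cm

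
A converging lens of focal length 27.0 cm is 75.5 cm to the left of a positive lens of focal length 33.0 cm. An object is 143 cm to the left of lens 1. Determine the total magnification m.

m = +0.833

Lens 1: 1/d_i1 = 1/(27.0) − 1/(143) = 0.03004, so d_i1 = 33.28 cm; m₁ = −d_i1/d_o1 = -0.2327.
d_o2 = 75.5 − (33.28) = 42.22 cm.
Lens 2: 1/d_i2 = 1/(33.0) − 1/(42.22) = 0.006618, so d_i2 = 151.1 cm; m₂ = −d_i2/d_o2 = -3.579.
m = m₁·m₂ = (-0.2327)(-3.579) = +0.833.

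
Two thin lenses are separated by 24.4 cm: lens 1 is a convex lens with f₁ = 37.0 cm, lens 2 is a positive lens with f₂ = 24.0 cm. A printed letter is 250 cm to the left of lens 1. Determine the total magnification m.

Lens 1: 1/d_i1 = 1/(37.0) − 1/(250) = 0.02303, so d_i1 = 43.43 cm; m₁ = −d_i1/d_o1 = -0.1737.
d_o2 = 24.4 − (43.43) = -19.03 cm (virtual object).
Lens 2: 1/d_i2 = 1/(24.0) − 1/(-19.03) = 0.09422, so d_i2 = 10.61 cm; m₂ = −d_i2/d_o2 = +0.5578.
m = m₁·m₂ = (-0.1737)(+0.5578) = -0.0969.

m = -0.0969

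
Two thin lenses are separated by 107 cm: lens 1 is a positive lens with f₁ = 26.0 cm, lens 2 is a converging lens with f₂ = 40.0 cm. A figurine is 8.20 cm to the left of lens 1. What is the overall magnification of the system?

m = -0.740

Lens 1: 1/d_i1 = 1/(26.0) − 1/(8.20) = -0.08349, so d_i1 = -11.98 cm; m₁ = −d_i1/d_o1 = +1.461.
d_o2 = 107 − (-11.98) = 119.0 cm.
Lens 2: 1/d_i2 = 1/(40.0) − 1/(119.0) = 0.01660, so d_i2 = 60.25 cm; m₂ = −d_i2/d_o2 = -0.5063.
m = m₁·m₂ = (+1.461)(-0.5063) = -0.740.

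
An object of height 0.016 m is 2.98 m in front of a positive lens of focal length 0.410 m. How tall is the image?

0.00255 m

1/d_i = 1/f − 1/d_o = 1/(0.4100) − 1/(2.98) = 2.103, so d_i = 0.4754 m.
m = −d_i/d_o = -0.1595.
|h_i| = |m|·h_o = 0.1595 × 0.016 = 0.00255 m. The image is real, inverted and reduced, on the far side of the lens.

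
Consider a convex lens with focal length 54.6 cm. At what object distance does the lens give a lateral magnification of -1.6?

88.7 cm

m = −d_i/d_o ⇒ d_i = −m·d_o.
1/f = 1/d_o + 1/d_i = 1/d_o − 1/(m·d_o) = (1 − 1/m)/d_o, so d_o = f(1 − 1/m) = (54.60)(1 − 1/(-1.6)) = 88.7 cm.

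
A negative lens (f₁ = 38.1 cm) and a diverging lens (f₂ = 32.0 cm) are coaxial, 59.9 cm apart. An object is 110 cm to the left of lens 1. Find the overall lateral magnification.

f₁ = −38.1 cm (diverging).
Lens 1: 1/d_i1 = 1/(-38.1) − 1/(110) = -0.03534, so d_i1 = -28.30 cm; m₁ = −d_i1/d_o1 = +0.2573.
d_o2 = 59.9 − (-28.30) = 88.20 cm.
f₂ = −32.0 cm (diverging).
Lens 2: 1/d_i2 = 1/(-32.0) − 1/(88.20) = -0.04259, so d_i2 = -23.48 cm; m₂ = −d_i2/d_o2 = +0.2662.
m = m₁·m₂ = (+0.2573)(+0.2662) = +0.0685.

m = +0.0685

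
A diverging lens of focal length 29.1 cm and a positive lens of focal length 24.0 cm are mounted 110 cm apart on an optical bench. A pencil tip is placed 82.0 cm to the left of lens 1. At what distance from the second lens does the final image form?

Lens 1 is diverging, so f₁ = −29.1 cm.
Lens 1: 1/d_i1 = 1/f₁ − 1/d_o1 = 1/(-29.1) − 1/(82.0) = -0.04656, so d_i1 = -21.48 cm.
The intermediate image is 21.48 cm to the left of lens 1 (virtual), which is 110 − (-21.48) = 131.5 cm to the left of lens 2, so d_o2 = +131.5 cm.
Lens 2: 1/d_i2 = 1/f₂ − 1/d_o2 = 1/(24.0) − 1/(131.5) = 0.03406, so d_i2 = 29.4 cm.
The final image is real, 29.4 cm to the right of lens 2 (overall magnification ≈ -0.058).

29.4 cm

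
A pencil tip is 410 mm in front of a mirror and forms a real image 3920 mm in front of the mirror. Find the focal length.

Real image ⇒ d_i = +3920 mm.
1/f = 1/d_o + 1/d_i = 1/(410) + 1/(3920) = 0.002694, so f = 371 mm.
Since f is positive, the mirror is concave.

f = 371 mm (concave)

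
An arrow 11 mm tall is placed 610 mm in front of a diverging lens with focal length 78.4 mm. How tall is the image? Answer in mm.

1.25 mm

For a diverging lens, f = -78.4 mm.
1/d_i = 1/f − 1/d_o = 1/(-78.40) − 1/(610) = -0.01439, so d_i = -69.47 mm.
m = −d_i/d_o = +0.1139.
|h_i| = |m|·h_o = 0.1139 × 11 = 1.25 mm. The image is virtual, upright and reduced, on the same side as the object.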